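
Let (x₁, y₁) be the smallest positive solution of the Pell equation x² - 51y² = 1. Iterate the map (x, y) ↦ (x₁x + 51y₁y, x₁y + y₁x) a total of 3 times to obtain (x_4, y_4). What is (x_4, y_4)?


Step 1: Find the fundamental solution (x₁, y₁) of x² - 51y² = 1.
  Expand √51 as a continued fraction. a₀ = ⌊√51⌋ = 7; iterate m_{k+1} = d_k·a_k − m_k, d_{k+1} = (51 − m_{k+1}²)/d_k, a_{k+1} = ⌊(a₀ + m_{k+1})/d_{k+1}⌋ (starting m₀ = 0, d₀ = 1), with convergents p_k = a_k·p_{k-1} + p_{k-2}, q_k = a_k·q_{k-1} + q_{k-2} (p₋₁ = 1, q₋₁ = 0):
  k = 0: a₀ = 7; p₀/q₀ = 7/1; p₀² − 51·q₀² = 49 − 51 = -2.
  k = 1: m = 7, d = 2, a = ⌊(7 + 7)/2⌋ = 7; p/q = (7·7 + 1)/(7·1 + 0) = 50/7; p² − 51·q² = 2500 − 2499 = 1.
  The first convergent with p² − 51·q² = 1 gives the fundamental solution (x₁, y₁) = (50, 7).
Step 2: Apply the recurrence (x_{n+1}, y_{n+1}) = (x₁x_n + 51y₁y_n, x₁y_n + y₁x_n) repeatedly.
  From (x_1, y_1) = (50, 7): x_2 = 50·50 + 51·7·7 = 4999; y_2 = 50·7 + 7·50 = 700.
  From (x_2, y_2) = (4999, 700): x_3 = 50·4999 + 51·7·700 = 499850; y_3 = 50·700 + 7·4999 = 69993.
  From (x_3, y_3) = (499850, 69993): x_4 = 50·499850 + 51·7·69993 = 49980001; y_4 = 50·69993 + 7·499850 = 6998600.
Step 3: Verify x_4² - 51·y_4² = 2498000499960001 - 2498000499960000 = 1 (should be 1). ✓

(x_1, y_1) = (50, 7); (x_4, y_4) = (49980001, 6998600).


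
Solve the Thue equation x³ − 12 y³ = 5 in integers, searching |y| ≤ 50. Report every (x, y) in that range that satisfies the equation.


The equation is x³ - 12y³ = 5. For fixed y, x³ = 12·y³ + 5, so a solution requires the RHS to be a perfect cube.
Strategy: iterate y from -50 to 50, compute RHS = 12·y³ + 5, and check whether it is a (positive or negative) perfect cube.
Check small values of y:
  y = 0: RHS = 5 is not a perfect cube.
  y = 1: RHS = 17 is not a perfect cube.
  y = -1: RHS = -7 is not a perfect cube.
  y = 2: RHS = 101 is not a perfect cube.
  y = -2: RHS = -91 is not a perfect cube.
  y = 3: RHS = 329 is not a perfect cube.
  y = -3: RHS = -319 is not a perfect cube.
Continuing the search up to |y| = 50 finds no solutions either.
No (x, y) in the scanned range satisfies the equation.

No integer solutions with |y| ≤ 50.


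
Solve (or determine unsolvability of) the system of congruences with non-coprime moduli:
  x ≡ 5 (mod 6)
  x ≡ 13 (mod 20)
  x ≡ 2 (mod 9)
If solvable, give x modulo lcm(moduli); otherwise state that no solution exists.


Moduli 6, 20, 9 are not pairwise coprime, so CRT works modulo lcm(m_i) when all pairwise compatibility conditions hold.
Pairwise compatibility: gcd(m_i, m_j) must divide a_i - a_j for every pair.
Merge one congruence at a time:
  Start: x ≡ 5 (mod 6).
  Combine with x ≡ 13 (mod 20): gcd(6, 20) = 2; 13 - 5 = 8, which IS divisible by 2, so compatible.
    Write x = 5 + 6·t and substitute into x ≡ 13 (mod 20): 6·t ≡ 13 − 5 = 8 (mod 20).
    Divide the congruence (and modulus) by g = 2: 3·t ≡ 4 (mod 10).
    The inverse of 3 mod 10 is 7 (since 3·7 = 21 = 2·10 + 1), so t ≡ 7·4 = 28 ≡ 8 (mod 10).
    Then x = 5 + 6·8 = 53, valid modulo lcm(6, 20) = 60: x ≡ 53 (mod 60).
  Combine with x ≡ 2 (mod 9): gcd(60, 9) = 3; 2 - 53 = -51, which IS divisible by 3, so compatible.
    Write x = 53 + 60·t and substitute into x ≡ 2 (mod 9): 60·t ≡ 2 − 53 = -51 (mod 9).
    Divide the congruence (and modulus) by g = 3: 20·t ≡ -17 (mod 3).
    Reduce coefficients mod 3: 2·t ≡ 1 (mod 3).
    The inverse of 2 mod 3 is 2 (since 2·2 = 4 = 1·3 + 1), so t ≡ 2·1 = 2 ≡ 2 (mod 3).
    Then x = 53 + 60·2 = 173, valid modulo lcm(60, 9) = 180: x ≡ 173 (mod 180).
Verify: 173 mod 6 = 5, 173 mod 20 = 13, 173 mod 9 = 2.

x ≡ 173 (mod 180).


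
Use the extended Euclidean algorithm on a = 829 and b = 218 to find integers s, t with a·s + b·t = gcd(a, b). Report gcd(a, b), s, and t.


Euclidean algorithm on (829, 218) — divide until remainder is 0:
  829 = 3 · 218 + 175
  218 = 1 · 175 + 43
  175 = 4 · 43 + 3
  43 = 14 · 3 + 1
  3 = 3 · 1 + 0
gcd(829, 218) = 1.
Track Bezout coefficients alongside the remainders: start with r₀ = 829 = a·1 + b·0 (s = 1, t = 0) and r₁ = 218 = a·0 + b·1 (s = 0, t = 1); each new remainder r_{k+1} = r_{k-1} − q_k·r_k inherits s_{k+1} = s_{k-1} − q_k·s_k, t_{k+1} = t_{k-1} − q_k·t_k, so r_k = a·s_k + b·t_k at every step:
  q = 3: r = 175, s = 1 − 3·0 = 1, t = 0 − 3·1 = -3  (check: 829·1 + 218·(-3) = 175)
  q = 1: r = 43, s = 0 − 1·1 = -1, t = 1 − 1·(-3) = 4  (check: 829·(-1) + 218·4 = 43)
  q = 4: r = 3, s = 1 − 4·(-1) = 5, t = -3 − 4·4 = -19  (check: 829·5 + 218·(-19) = 3)
  q = 14: r = 1, s = -1 − 14·5 = -71, t = 4 − 14·(-19) = 270  (check: 829·(-71) + 218·270 = 1)
The row with r = 1 (the gcd) gives the Bezout coefficients s = -71, t = 270.
Result: 829 · (-71) + 218 · (270) = 1.

gcd(829, 218) = 1; s = -71, t = 270 (check: 829·(-71) + 218·270 = 1).


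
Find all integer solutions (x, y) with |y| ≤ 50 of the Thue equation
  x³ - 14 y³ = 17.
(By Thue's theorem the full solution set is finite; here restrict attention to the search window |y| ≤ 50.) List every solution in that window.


The equation is x³ - 14y³ = 17. For fixed y, x³ = 14·y³ + 17, so a solution requires the RHS to be a perfect cube.
Strategy: iterate y from -50 to 50, compute RHS = 14·y³ + 17, and check whether it is a (positive or negative) perfect cube.
Check small values of y:
  y = 0: RHS = 17 is not a perfect cube.
  y = 1: RHS = 31 is not a perfect cube.
  y = -1: RHS = 3 is not a perfect cube.
  y = 2: RHS = 129 is not a perfect cube.
  y = -2: RHS = -95 is not a perfect cube.
  y = 3: RHS = 395 is not a perfect cube.
  y = -3: RHS = -361 is not a perfect cube.
Continuing the search up to |y| = 50 finds no solutions either.
No (x, y) in the scanned range satisfies the equation.

No integer solutions with |y| ≤ 50.


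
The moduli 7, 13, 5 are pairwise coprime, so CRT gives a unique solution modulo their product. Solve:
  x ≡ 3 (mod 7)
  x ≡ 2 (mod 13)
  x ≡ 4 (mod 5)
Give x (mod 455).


Moduli 7, 13, 5 are pairwise coprime; by CRT there is a unique solution modulo M = 7 · 13 · 5 = 455.
Solve pairwise, accumulating the modulus:
  Start with x ≡ 3 (mod 7).
  Combine with x ≡ 2 (mod 13): since gcd(7, 13) = 1, we get a unique residue mod 91.
    Write x = 3 + 7·t and substitute into x ≡ 2 (mod 13): 7·t ≡ 2 − 3 = -1 (mod 13).
    Reduce coefficients mod 13: 7·t ≡ 12 (mod 13).
    The inverse of 7 mod 13 is 2 (since 7·2 = 14 = 1·13 + 1), so t ≡ 2·12 = 24 ≡ 11 (mod 13).
    Then x = 3 + 7·11 = 80, valid modulo lcm(7, 13) = 91: x ≡ 80 (mod 91).
  Combine with x ≡ 4 (mod 5): since gcd(91, 5) = 1, we get a unique residue mod 455.
    Write x = 80 + 91·t and substitute into x ≡ 4 (mod 5): 91·t ≡ 4 − 80 = -76 (mod 5).
    Reduce coefficients mod 5: 1·t ≡ 4 (mod 5).
    So t ≡ 4 (mod 5).
    Then x = 80 + 91·4 = 444, valid modulo lcm(91, 5) = 455: x ≡ 444 (mod 455).
Verify: 444 mod 7 = 3 ✓, 444 mod 13 = 2 ✓, 444 mod 5 = 4 ✓.

x ≡ 444 (mod 455).


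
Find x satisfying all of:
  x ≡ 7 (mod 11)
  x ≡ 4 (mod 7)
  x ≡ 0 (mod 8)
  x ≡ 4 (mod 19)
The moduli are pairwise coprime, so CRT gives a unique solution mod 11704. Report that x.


Product of moduli M = 11 · 7 · 8 · 19 = 11704.
Merge one congruence at a time:
  Start: x ≡ 7 (mod 11).
  Combine with x ≡ 4 (mod 7); new modulus lcm = 77.
    Write x = 7 + 11·t and substitute into x ≡ 4 (mod 7): 11·t ≡ 4 − 7 = -3 (mod 7).
    Reduce coefficients mod 7: 4·t ≡ 4 (mod 7).
    The inverse of 4 mod 7 is 2 (since 4·2 = 8 = 1·7 + 1), so t ≡ 2·4 = 8 ≡ 1 (mod 7).
    Then x = 7 + 11·1 = 18, valid modulo lcm(11, 7) = 77: x ≡ 18 (mod 77).
  Combine with x ≡ 0 (mod 8); new modulus lcm = 616.
    Write x = 18 + 77·t and substitute into x ≡ 0 (mod 8): 77·t ≡ 0 − 18 = -18 (mod 8).
    Reduce coefficients mod 8: 5·t ≡ 6 (mod 8).
    The inverse of 5 mod 8 is 5 (since 5·5 = 25 = 3·8 + 1), so t ≡ 5·6 = 30 ≡ 6 (mod 8).
    Then x = 18 + 77·6 = 480, valid modulo lcm(77, 8) = 616: x ≡ 480 (mod 616).
  Combine with x ≡ 4 (mod 19); new modulus lcm = 11704.
    Write x = 480 + 616·t and substitute into x ≡ 4 (mod 19): 616·t ≡ 4 − 480 = -476 (mod 19).
    Reduce coefficients mod 19: 8·t ≡ 18 (mod 19).
    The inverse of 8 mod 19 is 12 (since 8·12 = 96 = 5·19 + 1), so t ≡ 12·18 = 216 ≡ 7 (mod 19).
    Then x = 480 + 616·7 = 4792, valid modulo lcm(616, 19) = 11704: x ≡ 4792 (mod 11704).
Verify against each original: 4792 mod 11 = 7, 4792 mod 7 = 4, 4792 mod 8 = 0, 4792 mod 19 = 4.

x ≡ 4792 (mod 11704).


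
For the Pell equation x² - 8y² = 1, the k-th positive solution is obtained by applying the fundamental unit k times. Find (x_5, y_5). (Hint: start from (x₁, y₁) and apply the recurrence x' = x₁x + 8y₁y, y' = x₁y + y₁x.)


Step 1: Find the fundamental solution (x₁, y₁) of x² - 8y² = 1.
  Expand √8 as a continued fraction. a₀ = ⌊√8⌋ = 2; iterate m_{k+1} = d_k·a_k − m_k, d_{k+1} = (8 − m_{k+1}²)/d_k, a_{k+1} = ⌊(a₀ + m_{k+1})/d_{k+1}⌋ (starting m₀ = 0, d₀ = 1), with convergents p_k = a_k·p_{k-1} + p_{k-2}, q_k = a_k·q_{k-1} + q_{k-2} (p₋₁ = 1, q₋₁ = 0):
  k = 0: a₀ = 2; p₀/q₀ = 2/1; p₀² − 8·q₀² = 4 − 8 = -4.
  k = 1: m = 2, d = 4, a = ⌊(2 + 2)/4⌋ = 1; p/q = (1·2 + 1)/(1·1 + 0) = 3/1; p² − 8·q² = 9 − 8 = 1.
  The first convergent with p² − 8·q² = 1 gives the fundamental solution (x₁, y₁) = (3, 1).
Step 2: Apply the recurrence (x_{n+1}, y_{n+1}) = (x₁x_n + 8y₁y_n, x₁y_n + y₁x_n) repeatedly.
  From (x_1, y_1) = (3, 1): x_2 = 3·3 + 8·1·1 = 17; y_2 = 3·1 + 1·3 = 6.
  From (x_2, y_2) = (17, 6): x_3 = 3·17 + 8·1·6 = 99; y_3 = 3·6 + 1·17 = 35.
  From (x_3, y_3) = (99, 35): x_4 = 3·99 + 8·1·35 = 577; y_4 = 3·35 + 1·99 = 204.
  From (x_4, y_4) = (577, 204): x_5 = 3·577 + 8·1·204 = 3363; y_5 = 3·204 + 1·577 = 1189.
Step 3: Verify x_5² - 8·y_5² = 11309769 - 11309768 = 1 (should be 1). ✓

(x_1, y_1) = (3, 1); (x_5, y_5) = (3363, 1189).


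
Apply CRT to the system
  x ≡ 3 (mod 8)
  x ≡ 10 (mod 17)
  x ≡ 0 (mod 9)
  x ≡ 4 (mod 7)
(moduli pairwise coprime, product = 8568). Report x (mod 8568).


Product of moduli M = 8 · 17 · 9 · 7 = 8568.
Merge one congruence at a time:
  Start: x ≡ 3 (mod 8).
  Combine with x ≡ 10 (mod 17); new modulus lcm = 136.
    Write x = 3 + 8·t and substitute into x ≡ 10 (mod 17): 8·t ≡ 10 − 3 = 7 (mod 17).
    The inverse of 8 mod 17 is 15 (since 8·15 = 120 = 7·17 + 1), so t ≡ 15·7 = 105 ≡ 3 (mod 17).
    Then x = 3 + 8·3 = 27, valid modulo lcm(8, 17) = 136: x ≡ 27 (mod 136).
  Combine with x ≡ 0 (mod 9); new modulus lcm = 1224.
    Write x = 27 + 136·t and substitute into x ≡ 0 (mod 9): 136·t ≡ 0 − 27 = -27 (mod 9).
    Reduce coefficients mod 9: 1·t ≡ 0 (mod 9).
    So t ≡ 0 (mod 9).
    Then x = 27 + 136·0 = 27, valid modulo lcm(136, 9) = 1224: x ≡ 27 (mod 1224).
  Combine with x ≡ 4 (mod 7); new modulus lcm = 8568.
    Write x = 27 + 1224·t and substitute into x ≡ 4 (mod 7): 1224·t ≡ 4 − 27 = -23 (mod 7).
    Reduce coefficients mod 7: 6·t ≡ 5 (mod 7).
    The inverse of 6 mod 7 is 6 (since 6·6 = 36 = 5·7 + 1), so t ≡ 6·5 = 30 ≡ 2 (mod 7).
    Then x = 27 + 1224·2 = 2475, valid modulo lcm(1224, 7) = 8568: x ≡ 2475 (mod 8568).
Verify against each original: 2475 mod 8 = 3, 2475 mod 17 = 10, 2475 mod 9 = 0, 2475 mod 7 = 4.

x ≡ 2475 (mod 8568).


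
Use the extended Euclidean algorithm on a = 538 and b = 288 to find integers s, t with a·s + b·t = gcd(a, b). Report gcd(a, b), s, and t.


Euclidean algorithm on (538, 288) — divide until remainder is 0:
  538 = 1 · 288 + 250
  288 = 1 · 250 + 38
  250 = 6 · 38 + 22
  38 = 1 · 22 + 16
  22 = 1 · 16 + 6
  16 = 2 · 6 + 4
  6 = 1 · 4 + 2
  4 = 2 · 2 + 0
gcd(538, 288) = 2.
Track Bezout coefficients alongside the remainders: start with r₀ = 538 = a·1 + b·0 (s = 1, t = 0) and r₁ = 288 = a·0 + b·1 (s = 0, t = 1); each new remainder r_{k+1} = r_{k-1} − q_k·r_k inherits s_{k+1} = s_{k-1} − q_k·s_k, t_{k+1} = t_{k-1} − q_k·t_k, so r_k = a·s_k + b·t_k at every step:
  q = 1: r = 250, s = 1 − 1·0 = 1, t = 0 − 1·1 = -1  (check: 538·1 + 288·(-1) = 250)
  q = 1: r = 38, s = 0 − 1·1 = -1, t = 1 − 1·(-1) = 2  (check: 538·(-1) + 288·2 = 38)
  q = 6: r = 22, s = 1 − 6·(-1) = 7, t = -1 − 6·2 = -13  (check: 538·7 + 288·(-13) = 22)
  q = 1: r = 16, s = -1 − 1·7 = -8, t = 2 − 1·(-13) = 15  (check: 538·(-8) + 288·15 = 16)
  q = 1: r = 6, s = 7 − 1·(-8) = 15, t = -13 − 1·15 = -28  (check: 538·15 + 288·(-28) = 6)
  q = 2: r = 4, s = -8 − 2·15 = -38, t = 15 − 2·(-28) = 71  (check: 538·(-38) + 288·71 = 4)
  q = 1: r = 2, s = 15 − 1·(-38) = 53, t = -28 − 1·71 = -99  (check: 538·53 + 288·(-99) = 2)
The row with r = 2 (the gcd) gives the Bezout coefficients s = 53, t = -99.
Result: 538 · (53) + 288 · (-99) = 2.

gcd(538, 288) = 2; s = 53, t = -99 (check: 538·53 + 288·(-99) = 2).


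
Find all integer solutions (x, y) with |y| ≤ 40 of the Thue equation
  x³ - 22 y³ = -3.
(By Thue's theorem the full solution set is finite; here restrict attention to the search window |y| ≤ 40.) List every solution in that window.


The equation is x³ - 22y³ = -3. For fixed y, x³ = 22·y³ − 3, so a solution requires the RHS to be a perfect cube.
Strategy: iterate y from -40 to 40, compute RHS = 22·y³ − 3, and check whether it is a (positive or negative) perfect cube.
Check small values of y:
  y = 0: RHS = -3 is not a perfect cube.
  y = 1: RHS = 19 is not a perfect cube.
  y = -1: RHS = -25 is not a perfect cube.
  y = 2: RHS = 173 is not a perfect cube.
  y = -2: RHS = -179 is not a perfect cube.
  y = 3: RHS = 591 is not a perfect cube.
  y = -3: RHS = -597 is not a perfect cube.
Continuing the search up to |y| = 40 finds no solutions either.
No (x, y) in the scanned range satisfies the equation.

No integer solutions with |y| ≤ 40.


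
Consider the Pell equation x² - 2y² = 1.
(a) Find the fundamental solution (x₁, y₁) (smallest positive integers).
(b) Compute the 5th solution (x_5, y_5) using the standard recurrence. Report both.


Step 1: Find the fundamental solution (x₁, y₁) of x² - 2y² = 1.
  Expand √2 as a continued fraction. a₀ = ⌊√2⌋ = 1; iterate m_{k+1} = d_k·a_k − m_k, d_{k+1} = (2 − m_{k+1}²)/d_k, a_{k+1} = ⌊(a₀ + m_{k+1})/d_{k+1}⌋ (starting m₀ = 0, d₀ = 1), with convergents p_k = a_k·p_{k-1} + p_{k-2}, q_k = a_k·q_{k-1} + q_{k-2} (p₋₁ = 1, q₋₁ = 0):
  k = 0: a₀ = 1; p₀/q₀ = 1/1; p₀² − 2·q₀² = 1 − 2 = -1.
  k = 1: m = 1, d = 1, a = ⌊(1 + 1)/1⌋ = 2; p/q = (2·1 + 1)/(2·1 + 0) = 3/2; p² − 2·q² = 9 − 8 = 1.
  The first convergent with p² − 2·q² = 1 gives the fundamental solution (x₁, y₁) = (3, 2).
Step 2: Apply the recurrence (x_{n+1}, y_{n+1}) = (x₁x_n + 2y₁y_n, x₁y_n + y₁x_n) repeatedly.
  From (x_1, y_1) = (3, 2): x_2 = 3·3 + 2·2·2 = 17; y_2 = 3·2 + 2·3 = 12.
  From (x_2, y_2) = (17, 12): x_3 = 3·17 + 2·2·12 = 99; y_3 = 3·12 + 2·17 = 70.
  From (x_3, y_3) = (99, 70): x_4 = 3·99 + 2·2·70 = 577; y_4 = 3·70 + 2·99 = 408.
  From (x_4, y_4) = (577, 408): x_5 = 3·577 + 2·2·408 = 3363; y_5 = 3·408 + 2·577 = 2378.
Step 3: Verify x_5² - 2·y_5² = 11309769 - 11309768 = 1 (should be 1). ✓

(x_1, y_1) = (3, 2); (x_5, y_5) = (3363, 2378).


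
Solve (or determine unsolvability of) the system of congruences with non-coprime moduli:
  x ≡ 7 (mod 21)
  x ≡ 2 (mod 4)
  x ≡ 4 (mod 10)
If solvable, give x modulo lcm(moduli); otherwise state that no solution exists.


Moduli 21, 4, 10 are not pairwise coprime, so CRT works modulo lcm(m_i) when all pairwise compatibility conditions hold.
Pairwise compatibility: gcd(m_i, m_j) must divide a_i - a_j for every pair.
Merge one congruence at a time:
  Start: x ≡ 7 (mod 21).
  Combine with x ≡ 2 (mod 4): gcd(21, 4) = 1; 2 - 7 = -5, which IS divisible by 1, so compatible.
    Write x = 7 + 21·t and substitute into x ≡ 2 (mod 4): 21·t ≡ 2 − 7 = -5 (mod 4).
    Reduce coefficients mod 4: 1·t ≡ 3 (mod 4).
    So t ≡ 3 (mod 4).
    Then x = 7 + 21·3 = 70, valid modulo lcm(21, 4) = 84: x ≡ 70 (mod 84).
  Combine with x ≡ 4 (mod 10): gcd(84, 10) = 2; 4 - 70 = -66, which IS divisible by 2, so compatible.
    Write x = 70 + 84·t and substitute into x ≡ 4 (mod 10): 84·t ≡ 4 − 70 = -66 (mod 10).
    Divide the congruence (and modulus) by g = 2: 42·t ≡ -33 (mod 5).
    Reduce coefficients mod 5: 2·t ≡ 2 (mod 5).
    The inverse of 2 mod 5 is 3 (since 2·3 = 6 = 1·5 + 1), so t ≡ 3·2 = 6 ≡ 1 (mod 5).
    Then x = 70 + 84·1 = 154, valid modulo lcm(84, 10) = 420: x ≡ 154 (mod 420).
Verify: 154 mod 21 = 7, 154 mod 4 = 2, 154 mod 10 = 4.

x ≡ 154 (mod 420).


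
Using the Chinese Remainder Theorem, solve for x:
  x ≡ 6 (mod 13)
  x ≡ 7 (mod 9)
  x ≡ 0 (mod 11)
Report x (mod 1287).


Moduli 13, 9, 11 are pairwise coprime; by CRT there is a unique solution modulo M = 13 · 9 · 11 = 1287.
Solve pairwise, accumulating the modulus:
  Start with x ≡ 6 (mod 13).
  Combine with x ≡ 7 (mod 9): since gcd(13, 9) = 1, we get a unique residue mod 117.
    Write x = 6 + 13·t and substitute into x ≡ 7 (mod 9): 13·t ≡ 7 − 6 = 1 (mod 9).
    Reduce coefficients mod 9: 4·t ≡ 1 (mod 9).
    The inverse of 4 mod 9 is 7 (since 4·7 = 28 = 3·9 + 1), so t ≡ 7·1 = 7 ≡ 7 (mod 9).
    Then x = 6 + 13·7 = 97, valid modulo lcm(13, 9) = 117: x ≡ 97 (mod 117).
  Combine with x ≡ 0 (mod 11): since gcd(117, 11) = 1, we get a unique residue mod 1287.
    Write x = 97 + 117·t and substitute into x ≡ 0 (mod 11): 117·t ≡ 0 − 97 = -97 (mod 11).
    Reduce coefficients mod 11: 7·t ≡ 2 (mod 11).
    The inverse of 7 mod 11 is 8 (since 7·8 = 56 = 5·11 + 1), so t ≡ 8·2 = 16 ≡ 5 (mod 11).
    Then x = 97 + 117·5 = 682, valid modulo lcm(117, 11) = 1287: x ≡ 682 (mod 1287).
Verify: 682 mod 13 = 6 ✓, 682 mod 9 = 7 ✓, 682 mod 11 = 0 ✓.

x ≡ 682 (mod 1287).


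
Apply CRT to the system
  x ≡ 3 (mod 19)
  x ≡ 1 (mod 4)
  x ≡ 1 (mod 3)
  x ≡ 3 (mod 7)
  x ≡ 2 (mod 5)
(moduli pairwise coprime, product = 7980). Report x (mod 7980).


Product of moduli M = 19 · 4 · 3 · 7 · 5 = 7980.
Merge one congruence at a time:
  Start: x ≡ 3 (mod 19).
  Combine with x ≡ 1 (mod 4); new modulus lcm = 76.
    Write x = 3 + 19·t and substitute into x ≡ 1 (mod 4): 19·t ≡ 1 − 3 = -2 (mod 4).
    Reduce coefficients mod 4: 3·t ≡ 2 (mod 4).
    The inverse of 3 mod 4 is 3 (since 3·3 = 9 = 2·4 + 1), so t ≡ 3·2 = 6 ≡ 2 (mod 4).
    Then x = 3 + 19·2 = 41, valid modulo lcm(19, 4) = 76: x ≡ 41 (mod 76).
  Combine with x ≡ 1 (mod 3); new modulus lcm = 228.
    Write x = 41 + 76·t and substitute into x ≡ 1 (mod 3): 76·t ≡ 1 − 41 = -40 (mod 3).
    Reduce coefficients mod 3: 1·t ≡ 2 (mod 3).
    So t ≡ 2 (mod 3).
    Then x = 41 + 76·2 = 193, valid modulo lcm(76, 3) = 228: x ≡ 193 (mod 228).
  Combine with x ≡ 3 (mod 7); new modulus lcm = 1596.
    Write x = 193 + 228·t and substitute into x ≡ 3 (mod 7): 228·t ≡ 3 − 193 = -190 (mod 7).
    Reduce coefficients mod 7: 4·t ≡ 6 (mod 7).
    The inverse of 4 mod 7 is 2 (since 4·2 = 8 = 1·7 + 1), so t ≡ 2·6 = 12 ≡ 5 (mod 7).
    Then x = 193 + 228·5 = 1333, valid modulo lcm(228, 7) = 1596: x ≡ 1333 (mod 1596).
  Combine with x ≡ 2 (mod 5); new modulus lcm = 7980.
    Write x = 1333 + 1596·t and substitute into x ≡ 2 (mod 5): 1596·t ≡ 2 − 1333 = -1331 (mod 5).
    Reduce coefficients mod 5: 1·t ≡ 4 (mod 5).
    So t ≡ 4 (mod 5).
    Then x = 1333 + 1596·4 = 7717, valid modulo lcm(1596, 5) = 7980: x ≡ 7717 (mod 7980).
Verify against each original: 7717 mod 19 = 3, 7717 mod 4 = 1, 7717 mod 3 = 1, 7717 mod 7 = 3, 7717 mod 5 = 2.

x ≡ 7717 (mod 7980).


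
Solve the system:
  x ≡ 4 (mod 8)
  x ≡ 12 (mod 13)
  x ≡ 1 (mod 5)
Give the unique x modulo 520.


Moduli 8, 13, 5 are pairwise coprime; by CRT there is a unique solution modulo M = 8 · 13 · 5 = 520.
Solve pairwise, accumulating the modulus:
  Start with x ≡ 4 (mod 8).
  Combine with x ≡ 12 (mod 13): since gcd(8, 13) = 1, we get a unique residue mod 104.
    Write x = 4 + 8·t and substitute into x ≡ 12 (mod 13): 8·t ≡ 12 − 4 = 8 (mod 13).
    The inverse of 8 mod 13 is 5 (since 8·5 = 40 = 3·13 + 1), so t ≡ 5·8 = 40 ≡ 1 (mod 13).
    Then x = 4 + 8·1 = 12, valid modulo lcm(8, 13) = 104: x ≡ 12 (mod 104).
  Combine with x ≡ 1 (mod 5): since gcd(104, 5) = 1, we get a unique residue mod 520.
    Write x = 12 + 104·t and substitute into x ≡ 1 (mod 5): 104·t ≡ 1 − 12 = -11 (mod 5).
    Reduce coefficients mod 5: 4·t ≡ 4 (mod 5).
    The inverse of 4 mod 5 is 4 (since 4·4 = 16 = 3·5 + 1), so t ≡ 4·4 = 16 ≡ 1 (mod 5).
    Then x = 12 + 104·1 = 116, valid modulo lcm(104, 5) = 520: x ≡ 116 (mod 520).
Verify: 116 mod 8 = 4 ✓, 116 mod 13 = 12 ✓, 116 mod 5 = 1 ✓.

x ≡ 116 (mod 520).


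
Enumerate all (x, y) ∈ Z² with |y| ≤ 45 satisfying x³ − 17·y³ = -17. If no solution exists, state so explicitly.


The equation is x³ - 17y³ = -17. For fixed y, x³ = 17·y³ − 17, so a solution requires the RHS to be a perfect cube.
Strategy: iterate y from -45 to 45, compute RHS = 17·y³ − 17, and check whether it is a (positive or negative) perfect cube.
Check small values of y:
  y = 0: RHS = -17 is not a perfect cube.
  y = 1: RHS = 0 = (0)³ ⇒ x = 0 works.
  y = -1: RHS = -34 is not a perfect cube.
  y = 2: RHS = 119 is not a perfect cube.
  y = -2: RHS = -153 is not a perfect cube.
  y = 3: RHS = 442 is not a perfect cube.
  y = -3: RHS = -476 is not a perfect cube.
Continuing the search up to |y| = 45 finds no further solutions beyond those listed.
Collected solutions: (0, 1).

Solutions (with |y| ≤ 45): (0, 1).


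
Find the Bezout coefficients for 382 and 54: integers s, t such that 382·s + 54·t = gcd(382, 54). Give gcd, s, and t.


Euclidean algorithm on (382, 54) — divide until remainder is 0:
  382 = 7 · 54 + 4
  54 = 13 · 4 + 2
  4 = 2 · 2 + 0
gcd(382, 54) = 2.
Track Bezout coefficients alongside the remainders: start with r₀ = 382 = a·1 + b·0 (s = 1, t = 0) and r₁ = 54 = a·0 + b·1 (s = 0, t = 1); each new remainder r_{k+1} = r_{k-1} − q_k·r_k inherits s_{k+1} = s_{k-1} − q_k·s_k, t_{k+1} = t_{k-1} − q_k·t_k, so r_k = a·s_k + b·t_k at every step:
  q = 7: r = 4, s = 1 − 7·0 = 1, t = 0 − 7·1 = -7  (check: 382·1 + 54·(-7) = 4)
  q = 13: r = 2, s = 0 − 13·1 = -13, t = 1 − 13·(-7) = 92  (check: 382·(-13) + 54·92 = 2)
The row with r = 2 (the gcd) gives the Bezout coefficients s = -13, t = 92.
Result: 382 · (-13) + 54 · (92) = 2.

gcd(382, 54) = 2; s = -13, t = 92 (check: 382·(-13) + 54·92 = 2).


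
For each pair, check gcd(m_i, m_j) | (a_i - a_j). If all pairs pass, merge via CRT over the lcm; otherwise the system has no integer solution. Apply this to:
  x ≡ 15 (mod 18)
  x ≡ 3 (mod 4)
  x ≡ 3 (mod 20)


Moduli 18, 4, 20 are not pairwise coprime, so CRT works modulo lcm(m_i) when all pairwise compatibility conditions hold.
Pairwise compatibility: gcd(m_i, m_j) must divide a_i - a_j for every pair.
Merge one congruence at a time:
  Start: x ≡ 15 (mod 18).
  Combine with x ≡ 3 (mod 4): gcd(18, 4) = 2; 3 - 15 = -12, which IS divisible by 2, so compatible.
    Write x = 15 + 18·t and substitute into x ≡ 3 (mod 4): 18·t ≡ 3 − 15 = -12 (mod 4).
    Divide the congruence (and modulus) by g = 2: 9·t ≡ -6 (mod 2).
    Reduce coefficients mod 2: 1·t ≡ 0 (mod 2).
    So t ≡ 0 (mod 2).
    Then x = 15 + 18·0 = 15, valid modulo lcm(18, 4) = 36: x ≡ 15 (mod 36).
  Combine with x ≡ 3 (mod 20): gcd(36, 20) = 4; 3 - 15 = -12, which IS divisible by 4, so compatible.
    Write x = 15 + 36·t and substitute into x ≡ 3 (mod 20): 36·t ≡ 3 − 15 = -12 (mod 20).
    Divide the congruence (and modulus) by g = 4: 9·t ≡ -3 (mod 5).
    Reduce coefficients mod 5: 4·t ≡ 2 (mod 5).
    The inverse of 4 mod 5 is 4 (since 4·4 = 16 = 3·5 + 1), so t ≡ 4·2 = 8 ≡ 3 (mod 5).
    Then x = 15 + 36·3 = 123, valid modulo lcm(36, 20) = 180: x ≡ 123 (mod 180).
Verify: 123 mod 18 = 15, 123 mod 4 = 3, 123 mod 20 = 3.

x ≡ 123 (mod 180).


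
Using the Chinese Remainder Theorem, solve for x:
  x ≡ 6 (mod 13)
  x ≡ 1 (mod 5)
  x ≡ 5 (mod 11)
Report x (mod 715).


Moduli 13, 5, 11 are pairwise coprime; by CRT there is a unique solution modulo M = 13 · 5 · 11 = 715.
Solve pairwise, accumulating the modulus:
  Start with x ≡ 6 (mod 13).
  Combine with x ≡ 1 (mod 5): since gcd(13, 5) = 1, we get a unique residue mod 65.
    Write x = 6 + 13·t and substitute into x ≡ 1 (mod 5): 13·t ≡ 1 − 6 = -5 (mod 5).
    Reduce coefficients mod 5: 3·t ≡ 0 (mod 5).
    The inverse of 3 mod 5 is 2 (since 3·2 = 6 = 1·5 + 1), so t ≡ 2·0 = 0 ≡ 0 (mod 5).
    Then x = 6 + 13·0 = 6, valid modulo lcm(13, 5) = 65: x ≡ 6 (mod 65).
  Combine with x ≡ 5 (mod 11): since gcd(65, 11) = 1, we get a unique residue mod 715.
    Write x = 6 + 65·t and substitute into x ≡ 5 (mod 11): 65·t ≡ 5 − 6 = -1 (mod 11).
    Reduce coefficients mod 11: 10·t ≡ 10 (mod 11).
    The inverse of 10 mod 11 is 10 (since 10·10 = 100 = 9·11 + 1), so t ≡ 10·10 = 100 ≡ 1 (mod 11).
    Then x = 6 + 65·1 = 71, valid modulo lcm(65, 11) = 715: x ≡ 71 (mod 715).
Verify: 71 mod 13 = 6 ✓, 71 mod 5 = 1 ✓, 71 mod 11 = 5 ✓.

x ≡ 71 (mod 715).


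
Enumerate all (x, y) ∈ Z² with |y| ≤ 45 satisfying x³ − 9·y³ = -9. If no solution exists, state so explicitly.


The equation is x³ - 9y³ = -9. For fixed y, x³ = 9·y³ − 9, so a solution requires the RHS to be a perfect cube.
Strategy: iterate y from -45 to 45, compute RHS = 9·y³ − 9, and check whether it is a (positive or negative) perfect cube.
Check small values of y:
  y = 0: RHS = -9 is not a perfect cube.
  y = 1: RHS = 0 = (0)³ ⇒ x = 0 works.
  y = -1: RHS = -18 is not a perfect cube.
  y = 2: RHS = 63 is not a perfect cube.
  y = -2: RHS = -81 is not a perfect cube.
  y = 3: RHS = 234 is not a perfect cube.
  y = -3: RHS = -252 is not a perfect cube.
Continuing the search up to |y| = 45 finds no further solutions beyond those listed.
Collected solutions: (0, 1).

Solutions (with |y| ≤ 45): (0, 1).


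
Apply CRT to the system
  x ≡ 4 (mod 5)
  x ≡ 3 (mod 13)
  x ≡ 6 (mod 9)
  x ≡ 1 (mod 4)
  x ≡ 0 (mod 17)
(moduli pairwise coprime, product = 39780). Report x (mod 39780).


Product of moduli M = 5 · 13 · 9 · 4 · 17 = 39780.
Merge one congruence at a time:
  Start: x ≡ 4 (mod 5).
  Combine with x ≡ 3 (mod 13); new modulus lcm = 65.
    Write x = 4 + 5·t and substitute into x ≡ 3 (mod 13): 5·t ≡ 3 − 4 = -1 (mod 13).
    Reduce coefficients mod 13: 5·t ≡ 12 (mod 13).
    The inverse of 5 mod 13 is 8 (since 5·8 = 40 = 3·13 + 1), so t ≡ 8·12 = 96 ≡ 5 (mod 13).
    Then x = 4 + 5·5 = 29, valid modulo lcm(5, 13) = 65: x ≡ 29 (mod 65).
  Combine with x ≡ 6 (mod 9); new modulus lcm = 585.
    Write x = 29 + 65·t and substitute into x ≡ 6 (mod 9): 65·t ≡ 6 − 29 = -23 (mod 9).
    Reduce coefficients mod 9: 2·t ≡ 4 (mod 9).
    The inverse of 2 mod 9 is 5 (since 2·5 = 10 = 1·9 + 1), so t ≡ 5·4 = 20 ≡ 2 (mod 9).
    Then x = 29 + 65·2 = 159, valid modulo lcm(65, 9) = 585: x ≡ 159 (mod 585).
  Combine with x ≡ 1 (mod 4); new modulus lcm = 2340.
    Write x = 159 + 585·t and substitute into x ≡ 1 (mod 4): 585·t ≡ 1 − 159 = -158 (mod 4).
    Reduce coefficients mod 4: 1·t ≡ 2 (mod 4).
    So t ≡ 2 (mod 4).
    Then x = 159 + 585·2 = 1329, valid modulo lcm(585, 4) = 2340: x ≡ 1329 (mod 2340).
  Combine with x ≡ 0 (mod 17); new modulus lcm = 39780.
    Write x = 1329 + 2340·t and substitute into x ≡ 0 (mod 17): 2340·t ≡ 0 − 1329 = -1329 (mod 17).
    Reduce coefficients mod 17: 11·t ≡ 14 (mod 17).
    The inverse of 11 mod 17 is 14 (since 11·14 = 154 = 9·17 + 1), so t ≡ 14·14 = 196 ≡ 9 (mod 17).
    Then x = 1329 + 2340·9 = 22389, valid modulo lcm(2340, 17) = 39780: x ≡ 22389 (mod 39780).
Verify against each original: 22389 mod 5 = 4, 22389 mod 13 = 3, 22389 mod 9 = 6, 22389 mod 4 = 1, 22389 mod 17 = 0.

x ≡ 22389 (mod 39780).


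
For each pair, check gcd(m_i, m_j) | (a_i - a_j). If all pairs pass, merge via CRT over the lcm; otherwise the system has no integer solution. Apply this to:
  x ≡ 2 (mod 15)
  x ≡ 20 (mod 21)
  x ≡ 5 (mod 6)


Moduli 15, 21, 6 are not pairwise coprime, so CRT works modulo lcm(m_i) when all pairwise compatibility conditions hold.
Pairwise compatibility: gcd(m_i, m_j) must divide a_i - a_j for every pair.
Merge one congruence at a time:
  Start: x ≡ 2 (mod 15).
  Combine with x ≡ 20 (mod 21): gcd(15, 21) = 3; 20 - 2 = 18, which IS divisible by 3, so compatible.
    Write x = 2 + 15·t and substitute into x ≡ 20 (mod 21): 15·t ≡ 20 − 2 = 18 (mod 21).
    Divide the congruence (and modulus) by g = 3: 5·t ≡ 6 (mod 7).
    The inverse of 5 mod 7 is 3 (since 5·3 = 15 = 2·7 + 1), so t ≡ 3·6 = 18 ≡ 4 (mod 7).
    Then x = 2 + 15·4 = 62, valid modulo lcm(15, 21) = 105: x ≡ 62 (mod 105).
  Combine with x ≡ 5 (mod 6): gcd(105, 6) = 3; 5 - 62 = -57, which IS divisible by 3, so compatible.
    Write x = 62 + 105·t and substitute into x ≡ 5 (mod 6): 105·t ≡ 5 − 62 = -57 (mod 6).
    Divide the congruence (and modulus) by g = 3: 35·t ≡ -19 (mod 2).
    Reduce coefficients mod 2: 1·t ≡ 1 (mod 2).
    So t ≡ 1 (mod 2).
    Then x = 62 + 105·1 = 167, valid modulo lcm(105, 6) = 210: x ≡ 167 (mod 210).
Verify: 167 mod 15 = 2, 167 mod 21 = 20, 167 mod 6 = 5.

x ≡ 167 (mod 210).


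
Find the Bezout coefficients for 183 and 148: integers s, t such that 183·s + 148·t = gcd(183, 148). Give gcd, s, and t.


Euclidean algorithm on (183, 148) — divide until remainder is 0:
  183 = 1 · 148 + 35
  148 = 4 · 35 + 8
  35 = 4 · 8 + 3
  8 = 2 · 3 + 2
  3 = 1 · 2 + 1
  2 = 2 · 1 + 0
gcd(183, 148) = 1.
Track Bezout coefficients alongside the remainders: start with r₀ = 183 = a·1 + b·0 (s = 1, t = 0) and r₁ = 148 = a·0 + b·1 (s = 0, t = 1); each new remainder r_{k+1} = r_{k-1} − q_k·r_k inherits s_{k+1} = s_{k-1} − q_k·s_k, t_{k+1} = t_{k-1} − q_k·t_k, so r_k = a·s_k + b·t_k at every step:
  q = 1: r = 35, s = 1 − 1·0 = 1, t = 0 − 1·1 = -1  (check: 183·1 + 148·(-1) = 35)
  q = 4: r = 8, s = 0 − 4·1 = -4, t = 1 − 4·(-1) = 5  (check: 183·(-4) + 148·5 = 8)
  q = 4: r = 3, s = 1 − 4·(-4) = 17, t = -1 − 4·5 = -21  (check: 183·17 + 148·(-21) = 3)
  q = 2: r = 2, s = -4 − 2·17 = -38, t = 5 − 2·(-21) = 47  (check: 183·(-38) + 148·47 = 2)
  q = 1: r = 1, s = 17 − 1·(-38) = 55, t = -21 − 1·47 = -68  (check: 183·55 + 148·(-68) = 1)
The row with r = 1 (the gcd) gives the Bezout coefficients s = 55, t = -68.
Result: 183 · (55) + 148 · (-68) = 1.

gcd(183, 148) = 1; s = 55, t = -68 (check: 183·55 + 148·(-68) = 1).


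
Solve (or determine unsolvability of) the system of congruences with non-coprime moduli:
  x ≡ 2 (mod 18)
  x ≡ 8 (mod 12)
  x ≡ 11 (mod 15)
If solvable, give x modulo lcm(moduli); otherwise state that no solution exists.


Moduli 18, 12, 15 are not pairwise coprime, so CRT works modulo lcm(m_i) when all pairwise compatibility conditions hold.
Pairwise compatibility: gcd(m_i, m_j) must divide a_i - a_j for every pair.
Merge one congruence at a time:
  Start: x ≡ 2 (mod 18).
  Combine with x ≡ 8 (mod 12): gcd(18, 12) = 6; 8 - 2 = 6, which IS divisible by 6, so compatible.
    Write x = 2 + 18·t and substitute into x ≡ 8 (mod 12): 18·t ≡ 8 − 2 = 6 (mod 12).
    Divide the congruence (and modulus) by g = 6: 3·t ≡ 1 (mod 2).
    Reduce coefficients mod 2: 1·t ≡ 1 (mod 2).
    So t ≡ 1 (mod 2).
    Then x = 2 + 18·1 = 20, valid modulo lcm(18, 12) = 36: x ≡ 20 (mod 36).
  Combine with x ≡ 11 (mod 15): gcd(36, 15) = 3; 11 - 20 = -9, which IS divisible by 3, so compatible.
    Write x = 20 + 36·t and substitute into x ≡ 11 (mod 15): 36·t ≡ 11 − 20 = -9 (mod 15).
    Divide the congruence (and modulus) by g = 3: 12·t ≡ -3 (mod 5).
    Reduce coefficients mod 5: 2·t ≡ 2 (mod 5).
    The inverse of 2 mod 5 is 3 (since 2·3 = 6 = 1·5 + 1), so t ≡ 3·2 = 6 ≡ 1 (mod 5).
    Then x = 20 + 36·1 = 56, valid modulo lcm(36, 15) = 180: x ≡ 56 (mod 180).
Verify: 56 mod 18 = 2, 56 mod 12 = 8, 56 mod 15 = 11.

x ≡ 56 (mod 180).


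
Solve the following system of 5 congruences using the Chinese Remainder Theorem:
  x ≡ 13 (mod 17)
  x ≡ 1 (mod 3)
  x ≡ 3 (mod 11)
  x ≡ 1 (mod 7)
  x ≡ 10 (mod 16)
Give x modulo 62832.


Product of moduli M = 17 · 3 · 11 · 7 · 16 = 62832.
Merge one congruence at a time:
  Start: x ≡ 13 (mod 17).
  Combine with x ≡ 1 (mod 3); new modulus lcm = 51.
    Write x = 13 + 17·t and substitute into x ≡ 1 (mod 3): 17·t ≡ 1 − 13 = -12 (mod 3).
    Reduce coefficients mod 3: 2·t ≡ 0 (mod 3).
    The inverse of 2 mod 3 is 2 (since 2·2 = 4 = 1·3 + 1), so t ≡ 2·0 = 0 ≡ 0 (mod 3).
    Then x = 13 + 17·0 = 13, valid modulo lcm(17, 3) = 51: x ≡ 13 (mod 51).
  Combine with x ≡ 3 (mod 11); new modulus lcm = 561.
    Write x = 13 + 51·t and substitute into x ≡ 3 (mod 11): 51·t ≡ 3 − 13 = -10 (mod 11).
    Reduce coefficients mod 11: 7·t ≡ 1 (mod 11).
    The inverse of 7 mod 11 is 8 (since 7·8 = 56 = 5·11 + 1), so t ≡ 8·1 = 8 ≡ 8 (mod 11).
    Then x = 13 + 51·8 = 421, valid modulo lcm(51, 11) = 561: x ≡ 421 (mod 561).
  Combine with x ≡ 1 (mod 7); new modulus lcm = 3927.
    Write x = 421 + 561·t and substitute into x ≡ 1 (mod 7): 561·t ≡ 1 − 421 = -420 (mod 7).
    Reduce coefficients mod 7: 1·t ≡ 0 (mod 7).
    So t ≡ 0 (mod 7).
    Then x = 421 + 561·0 = 421, valid modulo lcm(561, 7) = 3927: x ≡ 421 (mod 3927).
  Combine with x ≡ 10 (mod 16); new modulus lcm = 62832.
    Write x = 421 + 3927·t and substitute into x ≡ 10 (mod 16): 3927·t ≡ 10 − 421 = -411 (mod 16).
    Reduce coefficients mod 16: 7·t ≡ 5 (mod 16).
    The inverse of 7 mod 16 is 7 (since 7·7 = 49 = 3·16 + 1), so t ≡ 7·5 = 35 ≡ 3 (mod 16).
    Then x = 421 + 3927·3 = 12202, valid modulo lcm(3927, 16) = 62832: x ≡ 12202 (mod 62832).
Verify against each original: 12202 mod 17 = 13, 12202 mod 3 = 1, 12202 mod 11 = 3, 12202 mod 7 = 1, 12202 mod 16 = 10.

x ≡ 12202 (mod 62832).


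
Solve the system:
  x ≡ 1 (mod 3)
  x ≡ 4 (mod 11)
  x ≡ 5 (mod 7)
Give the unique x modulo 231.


Moduli 3, 11, 7 are pairwise coprime; by CRT there is a unique solution modulo M = 3 · 11 · 7 = 231.
Solve pairwise, accumulating the modulus:
  Start with x ≡ 1 (mod 3).
  Combine with x ≡ 4 (mod 11): since gcd(3, 11) = 1, we get a unique residue mod 33.
    Write x = 1 + 3·t and substitute into x ≡ 4 (mod 11): 3·t ≡ 4 − 1 = 3 (mod 11).
    The inverse of 3 mod 11 is 4 (since 3·4 = 12 = 1·11 + 1), so t ≡ 4·3 = 12 ≡ 1 (mod 11).
    Then x = 1 + 3·1 = 4, valid modulo lcm(3, 11) = 33: x ≡ 4 (mod 33).
  Combine with x ≡ 5 (mod 7): since gcd(33, 7) = 1, we get a unique residue mod 231.
    Write x = 4 + 33·t and substitute into x ≡ 5 (mod 7): 33·t ≡ 5 − 4 = 1 (mod 7).
    Reduce coefficients mod 7: 5·t ≡ 1 (mod 7).
    The inverse of 5 mod 7 is 3 (since 5·3 = 15 = 2·7 + 1), so t ≡ 3·1 = 3 ≡ 3 (mod 7).
    Then x = 4 + 33·3 = 103, valid modulo lcm(33, 7) = 231: x ≡ 103 (mod 231).
Verify: 103 mod 3 = 1 ✓, 103 mod 11 = 4 ✓, 103 mod 7 = 5 ✓.

x ≡ 103 (mod 231).


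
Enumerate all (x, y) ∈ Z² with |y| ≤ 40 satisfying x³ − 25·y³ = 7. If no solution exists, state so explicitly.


The equation is x³ - 25y³ = 7. For fixed y, x³ = 25·y³ + 7, so a solution requires the RHS to be a perfect cube.
Strategy: iterate y from -40 to 40, compute RHS = 25·y³ + 7, and check whether it is a (positive or negative) perfect cube.
Check small values of y:
  y = 0: RHS = 7 is not a perfect cube.
  y = 1: RHS = 32 is not a perfect cube.
  y = -1: RHS = -18 is not a perfect cube.
  y = 2: RHS = 207 is not a perfect cube.
  y = -2: RHS = -193 is not a perfect cube.
  y = 3: RHS = 682 is not a perfect cube.
  y = -3: RHS = -668 is not a perfect cube.
Continuing the search up to |y| = 40 finds no solutions either.
No (x, y) in the scanned range satisfies the equation.

No integer solutions with |y| ≤ 40.


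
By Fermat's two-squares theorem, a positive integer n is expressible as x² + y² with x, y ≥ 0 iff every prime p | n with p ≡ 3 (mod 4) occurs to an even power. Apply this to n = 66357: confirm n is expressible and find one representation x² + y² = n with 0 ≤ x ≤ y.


Step 1: Factor n = 66357 = 3^2 · 73 · 101.
Step 2: Check the mod-4 condition on each prime factor: 3 ≡ 3 (mod 4), exponent 2 (must be even); 73 ≡ 1 (mod 4), exponent 1; 101 ≡ 1 (mod 4), exponent 1.
All primes ≡ 3 (mod 4) appear to even exponent (or don't appear), so by the two-squares theorem n IS expressible as a sum of two squares.
Step 3: Build a representation. Group n = k² · m with k = 3 and m = 73 · 101 = 7373 (a product of primes ≡ 1 (mod 4)); a representation of m scales to one of n via (k·x)² + (k·y)² = k²(x² + y²). Each prime p ≡ 1 (mod 4) is itself a sum of two squares; find a² by testing p − a² for a perfect square:
  73: 73 − 1² = 72, 73 − 2² = 69, 73 − 3² = 64 = 8² ⇒ 73 = 3² + 8².
  101: 101 − 1² = 100 = 10² ⇒ 101 = 1² + 10².
  Combine using the Brahmagupta–Fibonacci identity (a² + b²)(c² + d²) = (ac − bd)² + (ad + bc)² = (ac + bd)² + (ad − bc)²:
  73 · 101 = 7373: from (3² + 8²)(1² + 10²), take (3·1 − 8·10, 3·10 + 8·1) = (3 − 80, 30 + 8) = (-77, 38); dropping signs (only squares matter) gives (77, 38); check 77² + 38² = 5929 + 1444 = 7373 ✓.
  Scale by k = 3: (3·77, 3·38) = (231, 114).
Step 4: Order so x ≤ y and verify: 114² + 231² = 12996 + 53361 = 66357 = n. ✓

n = 66357 = 114² + 231² (one valid representation with x ≤ y).


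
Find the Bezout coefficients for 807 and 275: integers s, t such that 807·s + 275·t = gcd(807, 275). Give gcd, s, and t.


Euclidean algorithm on (807, 275) — divide until remainder is 0:
  807 = 2 · 275 + 257
  275 = 1 · 257 + 18
  257 = 14 · 18 + 5
  18 = 3 · 5 + 3
  5 = 1 · 3 + 2
  3 = 1 · 2 + 1
  2 = 2 · 1 + 0
gcd(807, 275) = 1.
Track Bezout coefficients alongside the remainders: start with r₀ = 807 = a·1 + b·0 (s = 1, t = 0) and r₁ = 275 = a·0 + b·1 (s = 0, t = 1); each new remainder r_{k+1} = r_{k-1} − q_k·r_k inherits s_{k+1} = s_{k-1} − q_k·s_k, t_{k+1} = t_{k-1} − q_k·t_k, so r_k = a·s_k + b·t_k at every step:
  q = 2: r = 257, s = 1 − 2·0 = 1, t = 0 − 2·1 = -2  (check: 807·1 + 275·(-2) = 257)
  q = 1: r = 18, s = 0 − 1·1 = -1, t = 1 − 1·(-2) = 3  (check: 807·(-1) + 275·3 = 18)
  q = 14: r = 5, s = 1 − 14·(-1) = 15, t = -2 − 14·3 = -44  (check: 807·15 + 275·(-44) = 5)
  q = 3: r = 3, s = -1 − 3·15 = -46, t = 3 − 3·(-44) = 135  (check: 807·(-46) + 275·135 = 3)
  q = 1: r = 2, s = 15 − 1·(-46) = 61, t = -44 − 1·135 = -179  (check: 807·61 + 275·(-179) = 2)
  q = 1: r = 1, s = -46 − 1·61 = -107, t = 135 − 1·(-179) = 314  (check: 807·(-107) + 275·314 = 1)
The row with r = 1 (the gcd) gives the Bezout coefficients s = -107, t = 314.
Result: 807 · (-107) + 275 · (314) = 1.

gcd(807, 275) = 1; s = -107, t = 314 (check: 807·(-107) + 275·314 = 1).


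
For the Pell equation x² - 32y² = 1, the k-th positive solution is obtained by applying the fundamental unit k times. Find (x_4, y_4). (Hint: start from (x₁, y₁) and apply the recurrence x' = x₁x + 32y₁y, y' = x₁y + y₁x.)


Step 1: Find the fundamental solution (x₁, y₁) of x² - 32y² = 1.
  Expand √32 as a continued fraction. a₀ = ⌊√32⌋ = 5; iterate m_{k+1} = d_k·a_k − m_k, d_{k+1} = (32 − m_{k+1}²)/d_k, a_{k+1} = ⌊(a₀ + m_{k+1})/d_{k+1}⌋ (starting m₀ = 0, d₀ = 1), with convergents p_k = a_k·p_{k-1} + p_{k-2}, q_k = a_k·q_{k-1} + q_{k-2} (p₋₁ = 1, q₋₁ = 0):
  k = 0: a₀ = 5; p₀/q₀ = 5/1; p₀² − 32·q₀² = 25 − 32 = -7.
  k = 1: m = 5, d = 7, a = ⌊(5 + 5)/7⌋ = 1; p/q = (1·5 + 1)/(1·1 + 0) = 6/1; p² − 32·q² = 36 − 32 = 4.
  k = 2: m = 2, d = 4, a = ⌊(5 + 2)/4⌋ = 1; p/q = (1·6 + 5)/(1·1 + 1) = 11/2; p² − 32·q² = 121 − 128 = -7.
  k = 3: m = 2, d = 7, a = ⌊(5 + 2)/7⌋ = 1; p/q = (1·11 + 6)/(1·2 + 1) = 17/3; p² − 32·q² = 289 − 288 = 1.
  The first convergent with p² − 32·q² = 1 gives the fundamental solution (x₁, y₁) = (17, 3).
Step 2: Apply the recurrence (x_{n+1}, y_{n+1}) = (x₁x_n + 32y₁y_n, x₁y_n + y₁x_n) repeatedly.
  From (x_1, y_1) = (17, 3): x_2 = 17·17 + 32·3·3 = 577; y_2 = 17·3 + 3·17 = 102.
  From (x_2, y_2) = (577, 102): x_3 = 17·577 + 32·3·102 = 19601; y_3 = 17·102 + 3·577 = 3465.
  From (x_3, y_3) = (19601, 3465): x_4 = 17·19601 + 32·3·3465 = 665857; y_4 = 17·3465 + 3·19601 = 117708.
Step 3: Verify x_4² - 32·y_4² = 443365544449 - 443365544448 = 1 (should be 1). ✓

(x_1, y_1) = (17, 3); (x_4, y_4) = (665857, 117708).
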